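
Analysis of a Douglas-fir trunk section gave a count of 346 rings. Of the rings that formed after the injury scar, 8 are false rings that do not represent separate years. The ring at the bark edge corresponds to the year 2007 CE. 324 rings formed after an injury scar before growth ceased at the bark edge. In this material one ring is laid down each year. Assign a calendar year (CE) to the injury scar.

324 rings post-date the injury scar.
Excluding 8 false rings: 324 − 8 = 316.
2007 − 316 = 1691 CE.

1691 CE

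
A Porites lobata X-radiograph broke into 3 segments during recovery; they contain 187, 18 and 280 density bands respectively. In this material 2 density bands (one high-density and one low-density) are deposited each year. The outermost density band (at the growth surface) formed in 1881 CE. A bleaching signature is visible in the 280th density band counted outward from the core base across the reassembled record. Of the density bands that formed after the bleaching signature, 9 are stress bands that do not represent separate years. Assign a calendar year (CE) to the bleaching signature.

Total density bands = 187 + 18 + 280 = 485.
485 − 280 = 205 density bands lie beyond the bleaching signature toward the growth surface.
Removing the 9 false density bands leaves 205 − 9 = 196 true density bands beyond the bleaching signature.
With 2 density bands per year, 196 / 2 = 98 years.
The density band at the growth surface is 1881 CE, so the bleaching signature dates to 1881 − 98 = 1783 CE.

1783 CE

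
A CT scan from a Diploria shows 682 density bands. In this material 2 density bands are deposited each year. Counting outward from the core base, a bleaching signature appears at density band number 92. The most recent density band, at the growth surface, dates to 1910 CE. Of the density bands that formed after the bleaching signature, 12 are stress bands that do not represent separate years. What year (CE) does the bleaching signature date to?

1621 CE

682 − 92 = 590 density bands lie beyond the bleaching signature toward the growth surface.
Removing the 12 false density bands leaves 590 − 12 = 578 true density bands beyond the bleaching signature.
578 density bands at 2 per year is 578 / 2 = 289 years.
Counting back 289 years from 1910 CE places the bleaching signature in 1910 − 289 = 1621 CE.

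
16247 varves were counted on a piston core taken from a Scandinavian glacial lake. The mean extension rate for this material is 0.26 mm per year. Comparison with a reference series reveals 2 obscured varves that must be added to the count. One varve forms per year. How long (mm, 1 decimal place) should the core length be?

Adjusted count: 16247 + 2 = 16249 varves.
Length ≈ 0.26 × 16249 = 4224.7 mm.

4224.7 mm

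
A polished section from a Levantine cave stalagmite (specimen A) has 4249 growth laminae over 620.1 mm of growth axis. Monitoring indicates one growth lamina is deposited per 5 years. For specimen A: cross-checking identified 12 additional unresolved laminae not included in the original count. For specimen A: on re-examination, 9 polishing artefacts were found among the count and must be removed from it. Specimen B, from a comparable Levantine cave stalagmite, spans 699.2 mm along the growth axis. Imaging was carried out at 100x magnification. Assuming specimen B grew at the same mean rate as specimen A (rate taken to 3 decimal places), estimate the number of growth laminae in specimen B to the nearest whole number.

Specimen A: after corrections the count is 4249 − 9 + 12 = 4252 growth laminae.
Specimen A: multiplying by 5 years per growth lamina: 4252 × 5 = 21260 years.
A: Extension rate ≈ 620.1 / 21260 = 0.029 mm per year.
B spans 699.2 / 0.029 = 24110.34 years; at 5 years per growth lamina that is 24110.34 / 5 ≈ 4822 growth laminae.

4822 growth laminae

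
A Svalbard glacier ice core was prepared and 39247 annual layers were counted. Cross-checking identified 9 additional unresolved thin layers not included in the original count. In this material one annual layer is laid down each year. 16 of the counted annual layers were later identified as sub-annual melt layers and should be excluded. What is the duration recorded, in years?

39240 years

After corrections the count is 39247 − 16 + 9 = 39240 annual layers.
One annual layer per year makes the duration 39240 years.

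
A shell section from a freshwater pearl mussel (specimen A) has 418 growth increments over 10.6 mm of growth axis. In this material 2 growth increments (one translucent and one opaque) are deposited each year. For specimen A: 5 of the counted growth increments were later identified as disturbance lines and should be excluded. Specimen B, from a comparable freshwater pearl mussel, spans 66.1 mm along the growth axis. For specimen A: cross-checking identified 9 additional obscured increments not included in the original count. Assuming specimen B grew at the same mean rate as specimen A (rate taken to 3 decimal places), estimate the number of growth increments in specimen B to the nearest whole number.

Specimen A: correcting the raw count gives 418 − 5 + 9 = 422 true growth increments.
Specimen A: 422 growth increments at 2 per year is 422 / 2 = 211 years.
A: Extension rate ≈ 10.6 / 211 = 0.050 mm/year.
Specimen B: 66.1 mm / 0.050 mm per year = 1322.00 years; at 2 growth increments per year that is 1322.00 × 2 ≈ 2644 growth increments.

2644 growth increments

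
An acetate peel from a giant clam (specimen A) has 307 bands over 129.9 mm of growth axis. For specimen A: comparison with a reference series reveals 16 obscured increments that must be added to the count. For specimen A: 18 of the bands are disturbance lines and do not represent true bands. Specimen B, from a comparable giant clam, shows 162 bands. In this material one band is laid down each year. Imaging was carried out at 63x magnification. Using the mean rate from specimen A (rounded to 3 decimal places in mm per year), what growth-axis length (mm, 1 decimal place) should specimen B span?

Specimen A: adjusted count: 307 − 18 + 16 = 305 bands.
A: 129.9 mm over 305 years gives 129.9 / 305 ≈ 0.426 mm/yr.
B's length ≈ 0.426 × 162 = 69.0 mm.

69.0 mm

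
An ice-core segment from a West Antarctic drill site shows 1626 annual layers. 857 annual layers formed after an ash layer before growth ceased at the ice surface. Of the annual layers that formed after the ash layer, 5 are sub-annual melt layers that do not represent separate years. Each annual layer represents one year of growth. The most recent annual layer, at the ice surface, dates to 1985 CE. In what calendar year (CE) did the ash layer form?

1133 CE

857 annual layers formed after the ash layer.
Removing the 5 false annual layers leaves 857 − 5 = 852 true annual layers beyond the ash layer.
Counting back 852 years from 1985 CE places the ash layer in 1985 − 852 = 1133 CE.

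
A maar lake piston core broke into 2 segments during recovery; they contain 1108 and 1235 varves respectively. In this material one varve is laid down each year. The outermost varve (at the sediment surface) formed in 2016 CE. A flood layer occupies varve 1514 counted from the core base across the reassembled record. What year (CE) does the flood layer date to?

Total varves = 1108 + 1235 = 2343.
The flood layer sits at varve 1514 from the core base, so 2343 − 1514 = 829 varves formed after it.
2016 − 829 = 1187 CE.

1187 CE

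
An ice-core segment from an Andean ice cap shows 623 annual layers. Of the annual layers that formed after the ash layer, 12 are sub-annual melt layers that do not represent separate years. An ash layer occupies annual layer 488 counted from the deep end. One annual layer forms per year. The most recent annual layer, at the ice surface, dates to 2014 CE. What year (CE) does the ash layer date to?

1891 CE

Between annual layer 488 and the ice surface there are 623 − 488 = 135 annual layers.
Excluding 12 false annual layers: 135 − 12 = 123.
Counting back 123 years from 2014 CE places the ash layer in 2014 − 123 = 1891 CE.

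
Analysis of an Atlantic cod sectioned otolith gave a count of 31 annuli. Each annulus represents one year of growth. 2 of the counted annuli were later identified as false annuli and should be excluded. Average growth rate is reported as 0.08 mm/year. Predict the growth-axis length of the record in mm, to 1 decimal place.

2.3 mm

After corrections the count is 31 − 2 = 29 annuli.
Length ≈ 0.08 × 29 = 2.3 mm.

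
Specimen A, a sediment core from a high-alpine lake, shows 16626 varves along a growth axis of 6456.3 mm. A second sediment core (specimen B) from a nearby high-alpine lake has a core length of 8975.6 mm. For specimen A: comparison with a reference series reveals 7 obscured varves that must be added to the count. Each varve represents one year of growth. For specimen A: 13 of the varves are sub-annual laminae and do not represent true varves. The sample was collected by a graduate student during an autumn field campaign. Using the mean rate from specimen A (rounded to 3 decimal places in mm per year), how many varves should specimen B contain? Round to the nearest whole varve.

23133 varves

Specimen A: after corrections the count is 16626 − 13 + 7 = 16620 varves.
A: Extension rate ≈ 6456.3 / 16620 = 0.388 mm/yr.
B spans 8975.6 / 0.388 = 23132.99 years ≈ 23133 varves.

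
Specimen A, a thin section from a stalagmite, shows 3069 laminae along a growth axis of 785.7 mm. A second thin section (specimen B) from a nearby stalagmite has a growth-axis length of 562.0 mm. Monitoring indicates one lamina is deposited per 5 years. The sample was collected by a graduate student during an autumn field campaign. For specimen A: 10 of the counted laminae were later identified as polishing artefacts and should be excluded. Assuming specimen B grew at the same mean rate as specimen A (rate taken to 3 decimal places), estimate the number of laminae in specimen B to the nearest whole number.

Specimen A: correcting the raw count gives 3069 − 10 = 3059 true laminae.
Specimen A: at 5 years per lamina, 3059 × 5 = 15295 years.
A: 785.7 mm over 15295 years gives 785.7 / 15295 ≈ 0.051 mm/year.
B spans 562.0 / 0.051 = 11019.61 years; at 5 years per lamina that is 11019.61 / 5 ≈ 2204 laminae.

2204 laminae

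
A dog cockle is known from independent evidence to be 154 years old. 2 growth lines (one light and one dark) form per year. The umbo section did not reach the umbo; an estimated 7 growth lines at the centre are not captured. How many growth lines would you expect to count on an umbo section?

With 2 growth lines per year, 154 years would produce 154 × 2 = 308 growth lines.
Subtracting the 7 growth lines not captured gives 308 − 7 = 301 growth lines in the record.

301 growth lines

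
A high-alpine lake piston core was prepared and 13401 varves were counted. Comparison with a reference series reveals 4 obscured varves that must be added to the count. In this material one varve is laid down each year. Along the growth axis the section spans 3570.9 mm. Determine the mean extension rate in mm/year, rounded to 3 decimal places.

0.266 mm/year

True varve count = 13401 + 4 = 13405.
Extension rate ≈ 3570.9 / 13405 = 0.266 mm/year.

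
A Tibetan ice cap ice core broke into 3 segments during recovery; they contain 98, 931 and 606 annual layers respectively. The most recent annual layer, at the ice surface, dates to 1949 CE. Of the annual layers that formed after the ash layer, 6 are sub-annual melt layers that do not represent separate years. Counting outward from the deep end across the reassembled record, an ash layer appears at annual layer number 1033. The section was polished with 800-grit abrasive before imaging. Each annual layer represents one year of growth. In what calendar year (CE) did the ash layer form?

Total annual layers = 98 + 931 + 606 = 1635.
The ash layer sits at annual layer 1033 from the deep end, so 1635 − 1033 = 602 annual layers formed after it.
Removing the 6 false annual layers leaves 602 − 6 = 596 true annual layers beyond the ash layer.
The annual layer at the ice surface is 1949 CE, so the ash layer dates to 1949 − 596 = 1353 CE.

1353 CE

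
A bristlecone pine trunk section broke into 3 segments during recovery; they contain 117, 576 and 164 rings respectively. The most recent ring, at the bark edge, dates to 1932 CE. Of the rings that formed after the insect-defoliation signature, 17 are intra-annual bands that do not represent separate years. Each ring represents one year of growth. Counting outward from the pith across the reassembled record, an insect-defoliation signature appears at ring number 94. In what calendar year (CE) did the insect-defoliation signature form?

Total rings = 117 + 576 + 164 = 857.
The insect-defoliation signature sits at ring 94 from the pith, so 857 − 94 = 763 rings formed after it.
Removing the 17 false rings leaves 763 − 17 = 746 true rings beyond the insect-defoliation signature.
The ring at the bark edge is 1932 CE, so the insect-defoliation signature dates to 1932 − 746 = 1186 CE.

1186 CE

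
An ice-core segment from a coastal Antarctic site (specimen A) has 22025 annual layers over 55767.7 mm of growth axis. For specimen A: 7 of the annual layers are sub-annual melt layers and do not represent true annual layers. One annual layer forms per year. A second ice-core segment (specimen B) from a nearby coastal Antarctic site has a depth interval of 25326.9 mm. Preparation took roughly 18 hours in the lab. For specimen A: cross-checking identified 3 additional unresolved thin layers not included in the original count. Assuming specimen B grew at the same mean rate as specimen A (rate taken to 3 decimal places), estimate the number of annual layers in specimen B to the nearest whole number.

10003 annual layers

Specimen A: correcting the raw count gives 22025 − 7 + 3 = 22021 true annual layers.
A: 55767.7 mm over 22021 years gives 55767.7 / 22021 ≈ 2.532 mm/year.
For B, 25326.9 / 2.532 = 10002.73 years ≈ 10003 annual layers.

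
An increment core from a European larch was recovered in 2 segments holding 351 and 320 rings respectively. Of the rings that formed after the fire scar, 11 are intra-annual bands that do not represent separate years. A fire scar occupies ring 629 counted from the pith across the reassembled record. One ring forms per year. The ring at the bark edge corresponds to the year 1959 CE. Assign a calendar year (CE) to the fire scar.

1928 CE

Total rings = 351 + 320 = 671.
671 − 629 = 42 rings lie beyond the fire scar toward the bark edge.
Excluding 11 false rings: 42 − 11 = 31.
The ring at the bark edge is 1959 CE, so the fire scar dates to 1959 − 31 = 1928 CE.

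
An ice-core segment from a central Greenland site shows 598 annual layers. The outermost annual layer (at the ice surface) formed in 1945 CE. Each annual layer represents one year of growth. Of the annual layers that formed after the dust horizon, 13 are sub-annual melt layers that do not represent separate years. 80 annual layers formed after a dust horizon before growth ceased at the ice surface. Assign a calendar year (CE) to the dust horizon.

1878 CE

There are 80 annual layers younger than the dust horizon.
Removing the 13 false annual layers leaves 80 − 13 = 67 true annual layers beyond the dust horizon.
Counting back 67 years from 1945 CE places the dust horizon in 1945 − 67 = 1878 CE.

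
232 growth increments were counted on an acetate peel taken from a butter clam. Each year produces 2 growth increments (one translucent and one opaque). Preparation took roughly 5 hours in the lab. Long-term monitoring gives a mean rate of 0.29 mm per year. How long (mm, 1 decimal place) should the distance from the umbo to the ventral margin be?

232 growth increments at 2 per year is 232 / 2 = 116 years.
116 years at 0.29 mm/year gives 0.29 × 116 = 33.6 mm.

33.6 mm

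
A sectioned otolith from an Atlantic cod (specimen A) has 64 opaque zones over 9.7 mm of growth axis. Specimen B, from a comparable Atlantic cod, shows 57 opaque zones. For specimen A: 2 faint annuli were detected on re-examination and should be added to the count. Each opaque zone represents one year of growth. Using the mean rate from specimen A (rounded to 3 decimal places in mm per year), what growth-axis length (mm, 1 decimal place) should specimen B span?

8.4 mm

Specimen A: correcting the raw count gives 64 + 2 = 66 true opaque zones.
A: Mean rate = 9.7 mm / 66 years ≈ 0.147 mm per year.
For B, 0.147 mm/year × 57 years = 8.4 mm.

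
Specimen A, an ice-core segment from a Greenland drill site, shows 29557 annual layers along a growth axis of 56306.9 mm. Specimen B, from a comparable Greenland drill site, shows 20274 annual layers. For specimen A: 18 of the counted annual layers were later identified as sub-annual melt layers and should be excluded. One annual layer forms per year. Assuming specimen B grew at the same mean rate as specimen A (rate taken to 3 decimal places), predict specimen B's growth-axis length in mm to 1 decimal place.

Specimen A: correcting the raw count gives 29557 − 18 = 29539 true annual layers.
A: 56306.9 mm over 29539 years gives 56306.9 / 29539 ≈ 1.906 mm per year.
Length of B = 1.906 × 20274 = 38642.2 mm.

38642.2 mm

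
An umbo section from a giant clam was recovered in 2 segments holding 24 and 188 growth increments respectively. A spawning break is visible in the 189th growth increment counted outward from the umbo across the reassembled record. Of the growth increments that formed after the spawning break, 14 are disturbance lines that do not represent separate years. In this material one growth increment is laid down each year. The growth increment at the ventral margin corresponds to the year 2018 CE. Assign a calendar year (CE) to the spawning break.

Total growth increments = 24 + 188 = 212.
Between growth increment 189 and the ventral margin there are 212 − 189 = 23 growth increments.
23 − 14 false = 9 true growth increments after the spawning break.
The growth increment at the ventral margin is 2018 CE, so the spawning break dates to 2018 − 9 = 2009 CE.

2009 CE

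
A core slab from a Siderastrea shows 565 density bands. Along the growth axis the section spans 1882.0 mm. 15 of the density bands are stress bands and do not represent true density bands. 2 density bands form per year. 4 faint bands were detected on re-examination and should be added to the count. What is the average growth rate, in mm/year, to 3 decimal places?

6.794 mm/year

Adjusted count: 565 − 15 + 4 = 554 density bands.
Dividing by 2 density bands per year: 554 / 2 = 277 years.
Extension rate ≈ 1882.0 / 277 = 6.794 mm/year.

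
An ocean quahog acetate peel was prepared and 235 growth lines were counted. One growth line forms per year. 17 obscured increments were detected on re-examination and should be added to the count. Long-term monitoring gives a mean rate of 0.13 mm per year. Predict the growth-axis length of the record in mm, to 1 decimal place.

True growth line count = 235 + 17 = 252.
Predicted length = 0.13 mm/year × 252 years = 32.8 mm.

32.8 mm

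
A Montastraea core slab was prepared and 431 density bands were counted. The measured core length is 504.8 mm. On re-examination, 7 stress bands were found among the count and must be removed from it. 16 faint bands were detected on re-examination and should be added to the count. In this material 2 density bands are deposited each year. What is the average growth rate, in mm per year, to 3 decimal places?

True density band count = 431 − 7 + 16 = 440.
With 2 density bands per year, 440 / 2 = 220 years.
504.8 mm over 220 years gives 504.8 / 220 ≈ 2.295 mm per year.

2.295 mm per year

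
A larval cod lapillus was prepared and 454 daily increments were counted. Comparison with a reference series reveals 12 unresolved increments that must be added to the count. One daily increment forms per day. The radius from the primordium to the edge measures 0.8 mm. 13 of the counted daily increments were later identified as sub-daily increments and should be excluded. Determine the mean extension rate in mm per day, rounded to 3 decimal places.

0.002 mm per day

True daily increment count = 454 − 13 + 12 = 453.
0.8 mm over 453 days gives 0.8 / 453 ≈ 0.002 mm per day.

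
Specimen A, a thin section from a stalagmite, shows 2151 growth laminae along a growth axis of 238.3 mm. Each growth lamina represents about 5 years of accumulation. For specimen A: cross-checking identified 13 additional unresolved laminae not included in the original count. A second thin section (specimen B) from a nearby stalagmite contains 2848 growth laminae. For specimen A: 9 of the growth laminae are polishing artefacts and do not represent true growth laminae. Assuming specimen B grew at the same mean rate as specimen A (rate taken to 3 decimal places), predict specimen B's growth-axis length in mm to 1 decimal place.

Specimen A: after corrections the count is 2151 − 9 + 13 = 2155 growth laminae.
Specimen A: multiplying by 5 years per growth lamina: 2155 × 5 = 10775 years.
A: Mean rate = 238.3 mm / 10775 years ≈ 0.022 mm/yr.
Specimen B: multiplying by 5 years per growth lamina: 2848 × 5 = 14240 years. B's length ≈ 0.022 × 14240 = 313.3 mm.

313.3 mm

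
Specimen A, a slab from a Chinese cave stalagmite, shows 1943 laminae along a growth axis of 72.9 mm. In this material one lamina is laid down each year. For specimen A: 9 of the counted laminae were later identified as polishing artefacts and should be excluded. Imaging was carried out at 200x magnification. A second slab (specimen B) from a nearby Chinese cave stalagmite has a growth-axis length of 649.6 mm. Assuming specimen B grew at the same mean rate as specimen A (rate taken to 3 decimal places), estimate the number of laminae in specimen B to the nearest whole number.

17095 laminae

Specimen A: true lamina count = 1943 − 9 = 1934.
A: Mean rate = 72.9 mm / 1934 years ≈ 0.038 mm per year.
For B, 649.6 / 0.038 = 17094.74 years ≈ 17095 laminae.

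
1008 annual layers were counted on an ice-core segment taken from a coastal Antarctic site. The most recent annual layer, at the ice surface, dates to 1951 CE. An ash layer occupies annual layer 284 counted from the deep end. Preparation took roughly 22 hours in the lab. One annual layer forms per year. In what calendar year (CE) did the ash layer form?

1227 CE

Between annual layer 284 and the ice surface there are 1008 − 284 = 724 annual layers.
The annual layer at the ice surface is 1951 CE, so the ash layer dates to 1951 − 724 = 1227 CE.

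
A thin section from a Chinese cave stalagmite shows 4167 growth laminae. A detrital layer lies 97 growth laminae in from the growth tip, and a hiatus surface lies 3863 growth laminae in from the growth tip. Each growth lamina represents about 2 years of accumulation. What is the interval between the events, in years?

7532 yr

Separation: 3863 − 97 = 3766 growth laminae.
3766 growth laminae at 2 years each span 3766 × 2 = 7532 years.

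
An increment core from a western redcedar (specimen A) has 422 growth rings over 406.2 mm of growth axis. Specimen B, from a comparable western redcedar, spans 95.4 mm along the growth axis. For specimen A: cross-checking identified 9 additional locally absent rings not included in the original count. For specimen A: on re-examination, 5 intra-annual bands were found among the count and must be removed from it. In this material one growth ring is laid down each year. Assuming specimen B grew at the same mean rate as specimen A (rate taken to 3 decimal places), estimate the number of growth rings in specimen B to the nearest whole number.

100 growth rings

Specimen A: correcting the raw count gives 422 − 5 + 9 = 426 true growth rings.
A: Extension rate ≈ 406.2 / 426 = 0.954 mm/yr.
For B, 95.4 / 0.954 = 100.00 years ≈ 100 growth rings.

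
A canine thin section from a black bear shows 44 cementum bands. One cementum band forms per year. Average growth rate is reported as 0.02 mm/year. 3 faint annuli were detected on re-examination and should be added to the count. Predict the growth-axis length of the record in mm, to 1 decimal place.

0.9 mm

True cementum band count = 44 + 3 = 47.
47 years at 0.02 mm/year gives 0.02 × 47 = 0.9 mm.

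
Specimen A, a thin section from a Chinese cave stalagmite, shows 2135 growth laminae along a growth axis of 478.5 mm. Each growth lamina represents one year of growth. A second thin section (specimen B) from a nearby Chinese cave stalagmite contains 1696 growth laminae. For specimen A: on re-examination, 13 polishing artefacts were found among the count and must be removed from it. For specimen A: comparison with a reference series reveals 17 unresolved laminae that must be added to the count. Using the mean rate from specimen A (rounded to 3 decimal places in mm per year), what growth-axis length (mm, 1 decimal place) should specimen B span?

379.9 mm

Specimen A: after corrections the count is 2135 − 13 + 17 = 2139 growth laminae.
A: 478.5 mm over 2139 years gives 478.5 / 2139 ≈ 0.224 mm per year.
For B, 0.224 mm/year × 1696 years = 379.9 mm.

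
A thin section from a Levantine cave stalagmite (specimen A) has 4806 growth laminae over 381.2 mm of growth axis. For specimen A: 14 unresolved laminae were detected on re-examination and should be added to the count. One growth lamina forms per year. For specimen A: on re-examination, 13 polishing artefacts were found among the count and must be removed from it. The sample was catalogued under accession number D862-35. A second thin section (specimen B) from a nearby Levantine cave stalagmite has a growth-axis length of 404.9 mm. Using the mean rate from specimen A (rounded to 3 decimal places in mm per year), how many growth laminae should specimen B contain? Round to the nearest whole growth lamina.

5125 growth laminae

Specimen A: after corrections the count is 4806 − 13 + 14 = 4807 growth laminae.
A: Extension rate ≈ 381.2 / 4807 = 0.079 mm/year.
B spans 404.9 / 0.079 = 5125.32 years ≈ 5125 growth laminae.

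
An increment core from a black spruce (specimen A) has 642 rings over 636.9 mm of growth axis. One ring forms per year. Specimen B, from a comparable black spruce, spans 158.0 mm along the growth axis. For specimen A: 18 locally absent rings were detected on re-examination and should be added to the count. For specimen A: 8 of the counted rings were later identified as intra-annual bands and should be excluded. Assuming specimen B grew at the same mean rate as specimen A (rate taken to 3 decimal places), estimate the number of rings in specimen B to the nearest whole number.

162 rings

Specimen A: true ring count = 642 − 8 + 18 = 652.
A: 636.9 mm over 652 years gives 636.9 / 652 ≈ 0.977 mm/yr.
Specimen B: 158.0 mm / 0.977 mm per year = 161.72 years ≈ 162 rings.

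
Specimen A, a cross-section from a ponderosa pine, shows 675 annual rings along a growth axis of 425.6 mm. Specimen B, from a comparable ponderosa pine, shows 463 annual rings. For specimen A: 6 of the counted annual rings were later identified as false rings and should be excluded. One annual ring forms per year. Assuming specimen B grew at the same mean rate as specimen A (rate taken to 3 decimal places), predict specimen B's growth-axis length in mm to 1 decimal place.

Specimen A: adjusted count: 675 − 6 = 669 annual rings.
A: Mean rate = 425.6 mm / 669 years ≈ 0.636 mm per year.
For B, 0.636 mm/year × 463 years = 294.5 mm.

294.5 mm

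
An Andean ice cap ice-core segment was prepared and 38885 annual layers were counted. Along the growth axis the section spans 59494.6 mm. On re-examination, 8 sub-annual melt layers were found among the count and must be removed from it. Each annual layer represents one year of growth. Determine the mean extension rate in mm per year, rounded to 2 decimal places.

Correcting the raw count gives 38885 − 8 = 38877 true annual layers.
Mean rate = 59494.6 mm / 38877 years ≈ 1.53 mm per year.

1.53 mm per year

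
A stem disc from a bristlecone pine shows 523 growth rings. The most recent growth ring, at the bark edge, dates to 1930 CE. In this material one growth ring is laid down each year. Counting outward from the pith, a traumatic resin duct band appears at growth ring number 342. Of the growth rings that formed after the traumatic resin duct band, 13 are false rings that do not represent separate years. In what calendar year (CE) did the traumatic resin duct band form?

1762 CE

The traumatic resin duct band sits at growth ring 342 from the pith, so 523 − 342 = 181 growth rings formed after it.
Excluding 13 false growth rings: 181 − 13 = 168.
The growth ring at the bark edge is 1930 CE, so the traumatic resin duct band dates to 1930 − 168 = 1762 CE.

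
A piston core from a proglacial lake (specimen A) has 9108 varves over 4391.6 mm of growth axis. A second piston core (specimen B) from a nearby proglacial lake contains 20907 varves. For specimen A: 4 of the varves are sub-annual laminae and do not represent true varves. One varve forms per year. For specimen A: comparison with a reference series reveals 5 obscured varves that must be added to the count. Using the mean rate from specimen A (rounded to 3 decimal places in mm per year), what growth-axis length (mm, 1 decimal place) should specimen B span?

Specimen A: adjusted count: 9108 − 4 + 5 = 9109 varves.
A: Extension rate ≈ 4391.6 / 9109 = 0.482 mm per year.
Length of B = 0.482 × 20907 = 10077.2 mm.

10077.2 mm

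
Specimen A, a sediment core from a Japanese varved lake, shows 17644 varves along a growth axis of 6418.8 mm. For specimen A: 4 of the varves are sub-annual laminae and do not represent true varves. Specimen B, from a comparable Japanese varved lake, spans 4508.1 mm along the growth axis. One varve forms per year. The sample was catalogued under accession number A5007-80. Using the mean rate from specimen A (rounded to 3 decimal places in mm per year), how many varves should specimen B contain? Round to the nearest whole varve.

12385 varves

Specimen A: after corrections the count is 17644 − 4 = 17640 varves.
A: 6418.8 mm over 17640 years gives 6418.8 / 17640 ≈ 0.364 mm per year.
For B, 4508.1 / 0.364 = 12384.89 years ≈ 12385 varves.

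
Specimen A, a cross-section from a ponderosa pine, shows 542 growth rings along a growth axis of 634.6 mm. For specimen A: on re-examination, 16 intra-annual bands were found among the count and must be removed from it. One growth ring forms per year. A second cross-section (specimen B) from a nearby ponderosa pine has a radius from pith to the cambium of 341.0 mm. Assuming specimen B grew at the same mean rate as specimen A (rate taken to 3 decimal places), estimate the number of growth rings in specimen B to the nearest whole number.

Specimen A: true growth ring count = 542 − 16 = 526.
A: Mean rate = 634.6 mm / 526 years ≈ 1.206 mm/yr.
Specimen B: 341.0 mm / 1.206 mm per year = 282.75 years ≈ 283 growth rings.

283 growth rings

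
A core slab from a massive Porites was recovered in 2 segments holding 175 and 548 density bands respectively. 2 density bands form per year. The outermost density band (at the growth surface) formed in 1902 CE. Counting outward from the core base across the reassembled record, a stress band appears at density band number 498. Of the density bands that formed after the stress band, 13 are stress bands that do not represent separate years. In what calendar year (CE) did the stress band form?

Total density bands = 175 + 548 = 723.
The stress band sits at density band 498 from the core base, so 723 − 498 = 225 density bands formed after it.
Removing the 13 false density bands leaves 225 − 13 = 212 true density bands beyond the stress band.
With 2 density bands per year, 212 / 2 = 106 years.
1902 − 106 = 1796 CE.

1796 CE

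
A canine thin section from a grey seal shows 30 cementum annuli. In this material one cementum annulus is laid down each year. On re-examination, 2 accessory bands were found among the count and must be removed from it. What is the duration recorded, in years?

28 yr

True cementum annulus count = 30 − 2 = 28.
With a one-to-one cementum annulus periodicity this is 28 years.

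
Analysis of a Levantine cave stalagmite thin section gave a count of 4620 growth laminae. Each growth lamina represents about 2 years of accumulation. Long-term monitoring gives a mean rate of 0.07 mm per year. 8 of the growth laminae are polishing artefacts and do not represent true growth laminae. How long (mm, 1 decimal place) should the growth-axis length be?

True growth lamina count = 4620 − 8 = 4612.
Multiplying by 2 years per growth lamina: 4612 × 2 = 9224 years.
Length ≈ 0.07 × 9224 = 645.7 mm.

645.7 mm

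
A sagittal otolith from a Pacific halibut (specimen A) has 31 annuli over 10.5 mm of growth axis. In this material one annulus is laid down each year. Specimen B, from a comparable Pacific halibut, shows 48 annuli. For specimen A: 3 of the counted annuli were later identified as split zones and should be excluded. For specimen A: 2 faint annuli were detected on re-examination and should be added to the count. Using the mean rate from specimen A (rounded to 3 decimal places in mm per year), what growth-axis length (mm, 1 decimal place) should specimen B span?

16.8 mm

Specimen A: correcting the raw count gives 31 − 3 + 2 = 30 true annuli.
A: 10.5 mm over 30 years gives 10.5 / 30 ≈ 0.350 mm/yr.
For B, 0.350 mm/year × 48 years = 16.8 mm.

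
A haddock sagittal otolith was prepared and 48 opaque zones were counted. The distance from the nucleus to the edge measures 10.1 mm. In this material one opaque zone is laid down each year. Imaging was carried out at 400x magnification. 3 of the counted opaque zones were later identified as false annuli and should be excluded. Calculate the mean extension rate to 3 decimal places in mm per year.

Correcting the raw count gives 48 − 3 = 45 true opaque zones.
Mean rate = 10.1 mm / 45 years ≈ 0.224 mm per year.

0.224 mm per year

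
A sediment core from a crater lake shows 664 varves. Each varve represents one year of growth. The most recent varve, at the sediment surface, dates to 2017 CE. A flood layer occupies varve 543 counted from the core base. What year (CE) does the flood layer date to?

1896 CE

Between varve 543 and the sediment surface there are 664 − 543 = 121 varves.
2017 − 121 = 1896 CE.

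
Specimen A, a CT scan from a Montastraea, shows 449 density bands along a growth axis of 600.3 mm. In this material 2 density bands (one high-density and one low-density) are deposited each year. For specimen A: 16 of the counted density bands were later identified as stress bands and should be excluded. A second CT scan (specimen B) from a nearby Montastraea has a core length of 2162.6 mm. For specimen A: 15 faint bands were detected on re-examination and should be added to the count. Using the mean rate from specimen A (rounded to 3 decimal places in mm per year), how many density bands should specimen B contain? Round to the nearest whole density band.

Specimen A: correcting the raw count gives 449 − 16 + 15 = 448 true density bands.
Specimen A: 448 density bands at 2 per year is 448 / 2 = 224 years.
A: Extension rate ≈ 600.3 / 224 = 2.680 mm/yr.
Specimen B: 2162.6 mm / 2.680 mm per year = 806.94 years; at 2 density bands per year that is 806.94 × 2 ≈ 1614 density bands.

1614 density bands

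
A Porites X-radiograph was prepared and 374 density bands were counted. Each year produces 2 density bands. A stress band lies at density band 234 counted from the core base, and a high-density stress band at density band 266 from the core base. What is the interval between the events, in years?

16 yr

The two markers are separated by 266 − 234 = 32 density bands.
Dividing by 2 density bands per year: 32 / 2 = 16 years.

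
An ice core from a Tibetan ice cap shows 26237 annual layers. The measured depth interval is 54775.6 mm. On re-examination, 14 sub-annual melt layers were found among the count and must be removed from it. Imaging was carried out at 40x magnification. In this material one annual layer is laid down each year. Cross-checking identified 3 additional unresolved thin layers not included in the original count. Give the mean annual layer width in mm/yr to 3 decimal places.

Correcting the raw count gives 26237 − 14 + 3 = 26226 true annual layers.
54775.6 mm over 26226 years gives 54775.6 / 26226 ≈ 2.089 mm/yr.

2.089 mm/yr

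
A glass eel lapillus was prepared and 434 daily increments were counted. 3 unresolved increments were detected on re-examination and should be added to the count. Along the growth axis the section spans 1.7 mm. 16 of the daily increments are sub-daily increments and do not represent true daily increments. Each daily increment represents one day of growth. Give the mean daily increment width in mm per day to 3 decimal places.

0.004 mm per day

True daily increment count = 434 − 16 + 3 = 421.
Extension rate ≈ 1.7 / 421 = 0.004 mm per day.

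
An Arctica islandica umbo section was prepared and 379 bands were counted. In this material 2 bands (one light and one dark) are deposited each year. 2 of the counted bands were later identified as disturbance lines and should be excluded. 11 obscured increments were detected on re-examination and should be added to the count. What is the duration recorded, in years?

194 years

True band count = 379 − 2 + 11 = 388.
Dividing by 2 bands per year: 388 / 2 = 194 years.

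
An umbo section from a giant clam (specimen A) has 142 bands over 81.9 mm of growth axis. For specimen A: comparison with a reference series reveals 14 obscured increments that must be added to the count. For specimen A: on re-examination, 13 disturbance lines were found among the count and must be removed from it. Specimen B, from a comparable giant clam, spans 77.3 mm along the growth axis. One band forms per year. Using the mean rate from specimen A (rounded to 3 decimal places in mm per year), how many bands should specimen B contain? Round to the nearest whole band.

Specimen A: true band count = 142 − 13 + 14 = 143.
A: Mean rate = 81.9 mm / 143 years ≈ 0.573 mm/yr.
For B, 77.3 / 0.573 = 134.90 years ≈ 135 bands.

135 bands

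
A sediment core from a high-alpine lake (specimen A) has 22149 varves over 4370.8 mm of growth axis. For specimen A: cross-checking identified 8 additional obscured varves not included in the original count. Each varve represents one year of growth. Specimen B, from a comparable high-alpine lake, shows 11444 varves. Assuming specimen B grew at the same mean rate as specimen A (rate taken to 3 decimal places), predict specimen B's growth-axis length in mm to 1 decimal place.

Specimen A: correcting the raw count gives 22149 + 8 = 22157 true varves.
A: Extension rate ≈ 4370.8 / 22157 = 0.197 mm/year.
B's length ≈ 0.197 × 11444 = 2254.5 mm.

2254.5 mm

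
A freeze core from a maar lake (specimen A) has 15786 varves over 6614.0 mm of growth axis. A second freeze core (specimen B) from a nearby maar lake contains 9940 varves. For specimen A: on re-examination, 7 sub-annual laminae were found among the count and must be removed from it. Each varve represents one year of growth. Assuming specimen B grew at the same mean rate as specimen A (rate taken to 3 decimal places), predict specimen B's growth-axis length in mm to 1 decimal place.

4164.9 mm

Specimen A: true varve count = 15786 − 7 = 15779.
A: Extension rate ≈ 6614.0 / 15779 = 0.419 mm per year.
For B, 0.419 mm/year × 9940 years = 4164.9 mm.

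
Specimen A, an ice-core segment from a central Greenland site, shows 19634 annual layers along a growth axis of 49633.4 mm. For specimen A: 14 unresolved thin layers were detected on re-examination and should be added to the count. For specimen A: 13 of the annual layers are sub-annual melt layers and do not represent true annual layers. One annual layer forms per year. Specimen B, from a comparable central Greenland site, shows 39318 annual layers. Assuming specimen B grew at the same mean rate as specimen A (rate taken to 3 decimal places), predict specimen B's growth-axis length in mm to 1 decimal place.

99395.9 mm

Specimen A: true annual layer count = 19634 − 13 + 14 = 19635.
A: Extension rate ≈ 49633.4 / 19635 = 2.528 mm/year.
B's length ≈ 2.528 × 39318 = 99395.9 mm.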